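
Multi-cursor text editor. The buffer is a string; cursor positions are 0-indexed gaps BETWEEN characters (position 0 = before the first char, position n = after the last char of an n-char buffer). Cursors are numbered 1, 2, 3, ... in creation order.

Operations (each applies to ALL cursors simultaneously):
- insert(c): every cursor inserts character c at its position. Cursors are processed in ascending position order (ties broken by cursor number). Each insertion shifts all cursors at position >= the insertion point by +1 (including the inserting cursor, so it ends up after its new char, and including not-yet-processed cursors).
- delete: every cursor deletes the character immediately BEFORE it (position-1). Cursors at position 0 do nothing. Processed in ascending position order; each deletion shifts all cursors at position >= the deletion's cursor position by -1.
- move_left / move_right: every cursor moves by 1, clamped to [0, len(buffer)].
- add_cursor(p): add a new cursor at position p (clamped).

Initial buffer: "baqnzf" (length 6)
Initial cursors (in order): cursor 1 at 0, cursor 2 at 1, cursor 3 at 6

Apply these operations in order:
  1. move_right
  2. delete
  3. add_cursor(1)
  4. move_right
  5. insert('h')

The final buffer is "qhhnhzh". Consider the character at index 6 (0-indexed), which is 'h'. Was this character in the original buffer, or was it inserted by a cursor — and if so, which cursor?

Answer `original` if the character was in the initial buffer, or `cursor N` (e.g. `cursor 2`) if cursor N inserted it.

Answer: cursor 3

Derivation:
After op 1 (move_right): buffer="baqnzf" (len 6), cursors c1@1 c2@2 c3@6, authorship ......
After op 2 (delete): buffer="qnz" (len 3), cursors c1@0 c2@0 c3@3, authorship ...
After op 3 (add_cursor(1)): buffer="qnz" (len 3), cursors c1@0 c2@0 c4@1 c3@3, authorship ...
After op 4 (move_right): buffer="qnz" (len 3), cursors c1@1 c2@1 c4@2 c3@3, authorship ...
After op 5 (insert('h')): buffer="qhhnhzh" (len 7), cursors c1@3 c2@3 c4@5 c3@7, authorship .12.4.3
Authorship (.=original, N=cursor N): . 1 2 . 4 . 3
Index 6: author = 3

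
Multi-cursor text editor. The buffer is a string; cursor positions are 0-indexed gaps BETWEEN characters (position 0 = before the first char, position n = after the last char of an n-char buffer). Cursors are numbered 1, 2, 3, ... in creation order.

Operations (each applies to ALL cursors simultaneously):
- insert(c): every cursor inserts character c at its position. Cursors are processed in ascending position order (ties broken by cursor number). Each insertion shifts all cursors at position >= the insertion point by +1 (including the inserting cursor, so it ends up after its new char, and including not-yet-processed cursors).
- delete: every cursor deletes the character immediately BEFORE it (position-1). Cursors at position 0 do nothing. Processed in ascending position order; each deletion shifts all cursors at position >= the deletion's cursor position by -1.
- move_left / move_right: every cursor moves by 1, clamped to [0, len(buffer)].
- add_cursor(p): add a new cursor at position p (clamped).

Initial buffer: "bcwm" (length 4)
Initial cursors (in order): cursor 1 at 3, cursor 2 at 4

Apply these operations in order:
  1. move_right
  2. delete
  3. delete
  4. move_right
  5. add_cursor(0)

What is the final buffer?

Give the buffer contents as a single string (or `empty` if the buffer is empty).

After op 1 (move_right): buffer="bcwm" (len 4), cursors c1@4 c2@4, authorship ....
After op 2 (delete): buffer="bc" (len 2), cursors c1@2 c2@2, authorship ..
After op 3 (delete): buffer="" (len 0), cursors c1@0 c2@0, authorship 
After op 4 (move_right): buffer="" (len 0), cursors c1@0 c2@0, authorship 
After op 5 (add_cursor(0)): buffer="" (len 0), cursors c1@0 c2@0 c3@0, authorship 

Answer: empty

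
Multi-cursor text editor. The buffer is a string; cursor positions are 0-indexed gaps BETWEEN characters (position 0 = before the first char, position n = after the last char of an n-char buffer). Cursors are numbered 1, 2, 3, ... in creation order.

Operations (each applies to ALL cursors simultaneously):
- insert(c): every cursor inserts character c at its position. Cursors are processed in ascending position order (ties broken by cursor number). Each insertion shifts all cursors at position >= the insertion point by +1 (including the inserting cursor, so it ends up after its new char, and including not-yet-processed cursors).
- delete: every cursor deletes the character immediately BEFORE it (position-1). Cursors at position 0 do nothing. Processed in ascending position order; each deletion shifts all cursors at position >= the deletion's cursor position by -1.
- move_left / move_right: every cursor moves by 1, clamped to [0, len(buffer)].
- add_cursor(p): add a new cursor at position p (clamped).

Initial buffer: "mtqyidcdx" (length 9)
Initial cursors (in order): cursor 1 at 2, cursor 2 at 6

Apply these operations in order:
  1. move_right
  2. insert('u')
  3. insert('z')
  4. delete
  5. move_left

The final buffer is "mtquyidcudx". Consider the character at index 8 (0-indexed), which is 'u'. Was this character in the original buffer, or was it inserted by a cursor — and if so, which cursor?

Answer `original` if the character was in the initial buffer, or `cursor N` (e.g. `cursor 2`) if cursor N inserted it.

Answer: cursor 2

Derivation:
After op 1 (move_right): buffer="mtqyidcdx" (len 9), cursors c1@3 c2@7, authorship .........
After op 2 (insert('u')): buffer="mtquyidcudx" (len 11), cursors c1@4 c2@9, authorship ...1....2..
After op 3 (insert('z')): buffer="mtquzyidcuzdx" (len 13), cursors c1@5 c2@11, authorship ...11....22..
After op 4 (delete): buffer="mtquyidcudx" (len 11), cursors c1@4 c2@9, authorship ...1....2..
After op 5 (move_left): buffer="mtquyidcudx" (len 11), cursors c1@3 c2@8, authorship ...1....2..
Authorship (.=original, N=cursor N): . . . 1 . . . . 2 . .
Index 8: author = 2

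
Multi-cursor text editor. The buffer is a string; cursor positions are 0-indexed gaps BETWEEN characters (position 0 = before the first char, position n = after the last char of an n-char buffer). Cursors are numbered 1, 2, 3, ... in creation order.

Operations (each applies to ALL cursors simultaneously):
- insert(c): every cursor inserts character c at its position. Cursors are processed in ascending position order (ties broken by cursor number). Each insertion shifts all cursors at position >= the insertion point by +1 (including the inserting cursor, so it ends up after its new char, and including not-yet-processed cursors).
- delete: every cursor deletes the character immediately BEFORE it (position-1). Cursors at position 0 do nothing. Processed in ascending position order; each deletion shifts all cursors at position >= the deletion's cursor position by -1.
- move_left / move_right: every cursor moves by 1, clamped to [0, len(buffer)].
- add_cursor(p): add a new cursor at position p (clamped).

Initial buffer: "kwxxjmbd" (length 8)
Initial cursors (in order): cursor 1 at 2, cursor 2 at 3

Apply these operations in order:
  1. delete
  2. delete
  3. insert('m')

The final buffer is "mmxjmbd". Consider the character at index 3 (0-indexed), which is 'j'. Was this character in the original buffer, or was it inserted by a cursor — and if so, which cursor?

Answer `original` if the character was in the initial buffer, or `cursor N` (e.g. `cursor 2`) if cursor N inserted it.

After op 1 (delete): buffer="kxjmbd" (len 6), cursors c1@1 c2@1, authorship ......
After op 2 (delete): buffer="xjmbd" (len 5), cursors c1@0 c2@0, authorship .....
After op 3 (insert('m')): buffer="mmxjmbd" (len 7), cursors c1@2 c2@2, authorship 12.....
Authorship (.=original, N=cursor N): 1 2 . . . . .
Index 3: author = original

Answer: original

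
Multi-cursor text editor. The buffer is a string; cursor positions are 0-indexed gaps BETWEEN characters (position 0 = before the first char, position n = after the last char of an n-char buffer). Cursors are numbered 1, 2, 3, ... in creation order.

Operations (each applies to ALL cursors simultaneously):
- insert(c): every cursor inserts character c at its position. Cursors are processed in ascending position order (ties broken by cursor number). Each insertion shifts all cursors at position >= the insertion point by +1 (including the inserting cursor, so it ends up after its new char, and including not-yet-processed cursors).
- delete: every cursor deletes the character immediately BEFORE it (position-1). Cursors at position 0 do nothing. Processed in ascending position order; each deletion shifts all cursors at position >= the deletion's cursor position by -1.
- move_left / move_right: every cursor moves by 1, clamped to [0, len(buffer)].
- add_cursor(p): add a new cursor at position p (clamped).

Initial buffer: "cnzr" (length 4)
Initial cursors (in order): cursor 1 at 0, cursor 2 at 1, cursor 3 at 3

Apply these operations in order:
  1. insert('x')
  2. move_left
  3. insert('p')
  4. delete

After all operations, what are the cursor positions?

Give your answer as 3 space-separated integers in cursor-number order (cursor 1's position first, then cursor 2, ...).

After op 1 (insert('x')): buffer="xcxnzxr" (len 7), cursors c1@1 c2@3 c3@6, authorship 1.2..3.
After op 2 (move_left): buffer="xcxnzxr" (len 7), cursors c1@0 c2@2 c3@5, authorship 1.2..3.
After op 3 (insert('p')): buffer="pxcpxnzpxr" (len 10), cursors c1@1 c2@4 c3@8, authorship 11.22..33.
After op 4 (delete): buffer="xcxnzxr" (len 7), cursors c1@0 c2@2 c3@5, authorship 1.2..3.

Answer: 0 2 5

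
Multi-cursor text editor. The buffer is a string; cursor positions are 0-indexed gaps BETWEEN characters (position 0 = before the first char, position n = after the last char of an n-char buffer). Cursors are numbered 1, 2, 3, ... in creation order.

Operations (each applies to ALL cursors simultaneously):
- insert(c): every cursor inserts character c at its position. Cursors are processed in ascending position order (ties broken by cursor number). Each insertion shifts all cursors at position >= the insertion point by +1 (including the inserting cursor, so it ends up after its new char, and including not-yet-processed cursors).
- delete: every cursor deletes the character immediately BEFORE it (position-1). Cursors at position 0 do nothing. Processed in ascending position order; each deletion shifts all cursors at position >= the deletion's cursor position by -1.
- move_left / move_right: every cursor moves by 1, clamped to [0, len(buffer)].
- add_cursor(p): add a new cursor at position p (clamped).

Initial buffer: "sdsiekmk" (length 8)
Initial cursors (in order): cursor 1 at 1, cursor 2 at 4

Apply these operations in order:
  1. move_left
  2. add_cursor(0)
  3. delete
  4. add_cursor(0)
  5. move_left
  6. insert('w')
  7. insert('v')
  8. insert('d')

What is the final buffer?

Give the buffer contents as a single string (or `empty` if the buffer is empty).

Answer: wwwvvvdddswvddiekmk

Derivation:
After op 1 (move_left): buffer="sdsiekmk" (len 8), cursors c1@0 c2@3, authorship ........
After op 2 (add_cursor(0)): buffer="sdsiekmk" (len 8), cursors c1@0 c3@0 c2@3, authorship ........
After op 3 (delete): buffer="sdiekmk" (len 7), cursors c1@0 c3@0 c2@2, authorship .......
After op 4 (add_cursor(0)): buffer="sdiekmk" (len 7), cursors c1@0 c3@0 c4@0 c2@2, authorship .......
After op 5 (move_left): buffer="sdiekmk" (len 7), cursors c1@0 c3@0 c4@0 c2@1, authorship .......
After op 6 (insert('w')): buffer="wwwswdiekmk" (len 11), cursors c1@3 c3@3 c4@3 c2@5, authorship 134.2......
After op 7 (insert('v')): buffer="wwwvvvswvdiekmk" (len 15), cursors c1@6 c3@6 c4@6 c2@9, authorship 134134.22......
After op 8 (insert('d')): buffer="wwwvvvdddswvddiekmk" (len 19), cursors c1@9 c3@9 c4@9 c2@13, authorship 134134134.222......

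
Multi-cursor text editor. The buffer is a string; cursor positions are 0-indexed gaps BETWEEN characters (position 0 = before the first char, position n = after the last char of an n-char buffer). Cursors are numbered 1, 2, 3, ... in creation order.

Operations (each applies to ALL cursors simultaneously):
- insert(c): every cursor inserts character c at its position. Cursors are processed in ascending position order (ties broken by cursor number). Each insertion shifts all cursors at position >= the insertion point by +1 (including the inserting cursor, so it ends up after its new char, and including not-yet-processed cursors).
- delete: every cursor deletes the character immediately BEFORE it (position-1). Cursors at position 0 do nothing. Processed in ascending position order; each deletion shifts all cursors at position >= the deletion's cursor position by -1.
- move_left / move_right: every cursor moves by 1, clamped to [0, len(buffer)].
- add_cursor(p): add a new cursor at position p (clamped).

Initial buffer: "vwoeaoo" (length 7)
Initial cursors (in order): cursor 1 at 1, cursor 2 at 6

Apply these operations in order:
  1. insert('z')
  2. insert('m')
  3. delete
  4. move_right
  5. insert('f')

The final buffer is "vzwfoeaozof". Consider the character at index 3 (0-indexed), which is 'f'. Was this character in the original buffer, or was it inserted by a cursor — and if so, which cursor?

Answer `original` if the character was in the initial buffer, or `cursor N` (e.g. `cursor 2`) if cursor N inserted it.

Answer: cursor 1

Derivation:
After op 1 (insert('z')): buffer="vzwoeaozo" (len 9), cursors c1@2 c2@8, authorship .1.....2.
After op 2 (insert('m')): buffer="vzmwoeaozmo" (len 11), cursors c1@3 c2@10, authorship .11.....22.
After op 3 (delete): buffer="vzwoeaozo" (len 9), cursors c1@2 c2@8, authorship .1.....2.
After op 4 (move_right): buffer="vzwoeaozo" (len 9), cursors c1@3 c2@9, authorship .1.....2.
After op 5 (insert('f')): buffer="vzwfoeaozof" (len 11), cursors c1@4 c2@11, authorship .1.1....2.2
Authorship (.=original, N=cursor N): . 1 . 1 . . . . 2 . 2
Index 3: author = 1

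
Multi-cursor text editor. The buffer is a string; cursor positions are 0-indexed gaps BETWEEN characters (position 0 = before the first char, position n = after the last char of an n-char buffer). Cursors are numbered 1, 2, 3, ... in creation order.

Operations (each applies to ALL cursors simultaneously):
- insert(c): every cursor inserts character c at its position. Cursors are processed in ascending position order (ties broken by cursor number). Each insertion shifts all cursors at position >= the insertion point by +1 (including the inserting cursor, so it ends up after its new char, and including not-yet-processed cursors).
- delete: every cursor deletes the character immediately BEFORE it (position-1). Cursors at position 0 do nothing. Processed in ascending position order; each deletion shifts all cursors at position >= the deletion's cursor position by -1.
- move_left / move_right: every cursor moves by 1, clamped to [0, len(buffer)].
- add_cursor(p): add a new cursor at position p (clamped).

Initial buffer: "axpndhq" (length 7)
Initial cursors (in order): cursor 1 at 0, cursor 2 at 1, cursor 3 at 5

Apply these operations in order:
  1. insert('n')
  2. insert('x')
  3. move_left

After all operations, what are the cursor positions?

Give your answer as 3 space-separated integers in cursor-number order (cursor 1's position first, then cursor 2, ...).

After op 1 (insert('n')): buffer="nanxpndnhq" (len 10), cursors c1@1 c2@3 c3@8, authorship 1.2....3..
After op 2 (insert('x')): buffer="nxanxxpndnxhq" (len 13), cursors c1@2 c2@5 c3@11, authorship 11.22....33..
After op 3 (move_left): buffer="nxanxxpndnxhq" (len 13), cursors c1@1 c2@4 c3@10, authorship 11.22....33..

Answer: 1 4 10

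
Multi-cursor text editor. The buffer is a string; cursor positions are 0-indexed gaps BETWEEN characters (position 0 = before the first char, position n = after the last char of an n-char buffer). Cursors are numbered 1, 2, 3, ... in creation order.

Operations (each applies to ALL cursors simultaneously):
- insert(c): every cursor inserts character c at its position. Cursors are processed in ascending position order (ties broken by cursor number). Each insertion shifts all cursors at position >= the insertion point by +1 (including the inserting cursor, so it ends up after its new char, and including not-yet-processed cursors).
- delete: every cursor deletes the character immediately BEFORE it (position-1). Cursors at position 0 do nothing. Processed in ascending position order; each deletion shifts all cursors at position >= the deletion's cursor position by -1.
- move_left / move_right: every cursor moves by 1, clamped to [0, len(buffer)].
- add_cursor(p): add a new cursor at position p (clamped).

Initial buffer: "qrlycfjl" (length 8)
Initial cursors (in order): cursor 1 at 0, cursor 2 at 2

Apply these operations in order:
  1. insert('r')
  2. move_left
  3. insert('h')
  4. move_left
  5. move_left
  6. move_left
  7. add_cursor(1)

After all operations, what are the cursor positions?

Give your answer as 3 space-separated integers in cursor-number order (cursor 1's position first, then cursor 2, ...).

After op 1 (insert('r')): buffer="rqrrlycfjl" (len 10), cursors c1@1 c2@4, authorship 1..2......
After op 2 (move_left): buffer="rqrrlycfjl" (len 10), cursors c1@0 c2@3, authorship 1..2......
After op 3 (insert('h')): buffer="hrqrhrlycfjl" (len 12), cursors c1@1 c2@5, authorship 11..22......
After op 4 (move_left): buffer="hrqrhrlycfjl" (len 12), cursors c1@0 c2@4, authorship 11..22......
After op 5 (move_left): buffer="hrqrhrlycfjl" (len 12), cursors c1@0 c2@3, authorship 11..22......
After op 6 (move_left): buffer="hrqrhrlycfjl" (len 12), cursors c1@0 c2@2, authorship 11..22......
After op 7 (add_cursor(1)): buffer="hrqrhrlycfjl" (len 12), cursors c1@0 c3@1 c2@2, authorship 11..22......

Answer: 0 2 1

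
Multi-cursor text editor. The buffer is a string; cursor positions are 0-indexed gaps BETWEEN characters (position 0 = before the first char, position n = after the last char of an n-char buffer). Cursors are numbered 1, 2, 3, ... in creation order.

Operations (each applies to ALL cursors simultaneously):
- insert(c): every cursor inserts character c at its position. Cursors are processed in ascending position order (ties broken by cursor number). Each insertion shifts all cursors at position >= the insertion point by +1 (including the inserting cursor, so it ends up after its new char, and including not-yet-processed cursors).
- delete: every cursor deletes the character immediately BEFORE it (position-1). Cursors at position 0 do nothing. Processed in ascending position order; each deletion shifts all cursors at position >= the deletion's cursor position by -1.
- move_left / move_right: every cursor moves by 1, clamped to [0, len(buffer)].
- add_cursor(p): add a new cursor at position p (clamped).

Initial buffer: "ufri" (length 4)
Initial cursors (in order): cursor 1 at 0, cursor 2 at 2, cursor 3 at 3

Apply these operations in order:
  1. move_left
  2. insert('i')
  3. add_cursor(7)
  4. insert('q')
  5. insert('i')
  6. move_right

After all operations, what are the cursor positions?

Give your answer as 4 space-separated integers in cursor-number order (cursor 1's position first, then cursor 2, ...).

Answer: 4 8 12 15

Derivation:
After op 1 (move_left): buffer="ufri" (len 4), cursors c1@0 c2@1 c3@2, authorship ....
After op 2 (insert('i')): buffer="iuifiri" (len 7), cursors c1@1 c2@3 c3@5, authorship 1.2.3..
After op 3 (add_cursor(7)): buffer="iuifiri" (len 7), cursors c1@1 c2@3 c3@5 c4@7, authorship 1.2.3..
After op 4 (insert('q')): buffer="iquiqfiqriq" (len 11), cursors c1@2 c2@5 c3@8 c4@11, authorship 11.22.33..4
After op 5 (insert('i')): buffer="iqiuiqifiqiriqi" (len 15), cursors c1@3 c2@7 c3@11 c4@15, authorship 111.222.333..44
After op 6 (move_right): buffer="iqiuiqifiqiriqi" (len 15), cursors c1@4 c2@8 c3@12 c4@15, authorship 111.222.333..44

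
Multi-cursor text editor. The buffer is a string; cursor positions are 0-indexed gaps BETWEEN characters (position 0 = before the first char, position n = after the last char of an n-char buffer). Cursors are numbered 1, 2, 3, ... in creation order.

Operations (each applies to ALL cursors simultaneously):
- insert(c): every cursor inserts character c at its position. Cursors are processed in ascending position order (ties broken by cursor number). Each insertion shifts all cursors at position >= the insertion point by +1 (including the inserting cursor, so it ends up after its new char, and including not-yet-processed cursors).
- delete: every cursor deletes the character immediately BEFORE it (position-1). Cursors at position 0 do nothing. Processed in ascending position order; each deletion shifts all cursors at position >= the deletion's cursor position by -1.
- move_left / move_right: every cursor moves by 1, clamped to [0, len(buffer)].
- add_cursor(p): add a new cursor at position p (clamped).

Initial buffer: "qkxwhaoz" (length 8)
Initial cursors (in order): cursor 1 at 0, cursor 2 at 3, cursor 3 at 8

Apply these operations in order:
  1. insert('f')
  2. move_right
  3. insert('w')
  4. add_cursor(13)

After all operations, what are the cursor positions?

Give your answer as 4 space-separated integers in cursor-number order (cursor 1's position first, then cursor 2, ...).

Answer: 3 8 14 13

Derivation:
After op 1 (insert('f')): buffer="fqkxfwhaozf" (len 11), cursors c1@1 c2@5 c3@11, authorship 1...2.....3
After op 2 (move_right): buffer="fqkxfwhaozf" (len 11), cursors c1@2 c2@6 c3@11, authorship 1...2.....3
After op 3 (insert('w')): buffer="fqwkxfwwhaozfw" (len 14), cursors c1@3 c2@8 c3@14, authorship 1.1..2.2....33
After op 4 (add_cursor(13)): buffer="fqwkxfwwhaozfw" (len 14), cursors c1@3 c2@8 c4@13 c3@14, authorship 1.1..2.2....33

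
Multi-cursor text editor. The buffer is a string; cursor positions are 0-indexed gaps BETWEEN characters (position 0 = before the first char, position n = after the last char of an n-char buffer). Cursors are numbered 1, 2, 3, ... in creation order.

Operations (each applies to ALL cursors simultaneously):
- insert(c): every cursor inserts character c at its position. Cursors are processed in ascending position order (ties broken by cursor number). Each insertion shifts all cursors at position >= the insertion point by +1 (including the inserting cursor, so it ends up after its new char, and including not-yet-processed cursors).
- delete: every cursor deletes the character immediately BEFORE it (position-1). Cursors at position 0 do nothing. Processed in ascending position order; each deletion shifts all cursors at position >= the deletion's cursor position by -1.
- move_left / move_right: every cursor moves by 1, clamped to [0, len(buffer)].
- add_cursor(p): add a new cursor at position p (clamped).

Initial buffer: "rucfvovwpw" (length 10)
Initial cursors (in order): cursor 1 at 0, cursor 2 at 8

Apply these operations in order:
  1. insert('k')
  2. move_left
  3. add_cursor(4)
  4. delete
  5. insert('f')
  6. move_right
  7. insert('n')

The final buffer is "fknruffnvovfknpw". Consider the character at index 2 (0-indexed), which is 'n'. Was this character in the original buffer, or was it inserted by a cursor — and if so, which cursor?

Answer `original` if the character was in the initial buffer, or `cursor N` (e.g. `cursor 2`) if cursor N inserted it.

Answer: cursor 1

Derivation:
After op 1 (insert('k')): buffer="krucfvovwkpw" (len 12), cursors c1@1 c2@10, authorship 1........2..
After op 2 (move_left): buffer="krucfvovwkpw" (len 12), cursors c1@0 c2@9, authorship 1........2..
After op 3 (add_cursor(4)): buffer="krucfvovwkpw" (len 12), cursors c1@0 c3@4 c2@9, authorship 1........2..
After op 4 (delete): buffer="krufvovkpw" (len 10), cursors c1@0 c3@3 c2@7, authorship 1......2..
After op 5 (insert('f')): buffer="fkruffvovfkpw" (len 13), cursors c1@1 c3@5 c2@10, authorship 11..3....22..
After op 6 (move_right): buffer="fkruffvovfkpw" (len 13), cursors c1@2 c3@6 c2@11, authorship 11..3....22..
After op 7 (insert('n')): buffer="fknruffnvovfknpw" (len 16), cursors c1@3 c3@8 c2@14, authorship 111..3.3...222..
Authorship (.=original, N=cursor N): 1 1 1 . . 3 . 3 . . . 2 2 2 . .
Index 2: author = 1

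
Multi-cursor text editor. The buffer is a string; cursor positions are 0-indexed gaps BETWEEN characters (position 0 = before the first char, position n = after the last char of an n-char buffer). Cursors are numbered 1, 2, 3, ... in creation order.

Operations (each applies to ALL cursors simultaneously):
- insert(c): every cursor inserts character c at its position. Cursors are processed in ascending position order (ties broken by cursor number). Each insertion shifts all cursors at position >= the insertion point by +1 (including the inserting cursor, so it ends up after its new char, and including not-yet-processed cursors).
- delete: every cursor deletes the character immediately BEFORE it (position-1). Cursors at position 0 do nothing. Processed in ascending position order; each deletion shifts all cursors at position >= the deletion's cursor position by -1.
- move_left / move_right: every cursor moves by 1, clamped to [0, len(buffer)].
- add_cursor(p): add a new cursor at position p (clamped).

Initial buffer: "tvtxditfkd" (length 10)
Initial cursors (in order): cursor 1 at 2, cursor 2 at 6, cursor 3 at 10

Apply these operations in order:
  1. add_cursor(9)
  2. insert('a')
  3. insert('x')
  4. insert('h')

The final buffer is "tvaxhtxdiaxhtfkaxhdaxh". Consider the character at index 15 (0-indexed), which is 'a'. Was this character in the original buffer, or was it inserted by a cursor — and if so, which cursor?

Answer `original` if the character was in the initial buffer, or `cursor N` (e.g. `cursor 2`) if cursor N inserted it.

Answer: cursor 4

Derivation:
After op 1 (add_cursor(9)): buffer="tvtxditfkd" (len 10), cursors c1@2 c2@6 c4@9 c3@10, authorship ..........
After op 2 (insert('a')): buffer="tvatxdiatfkada" (len 14), cursors c1@3 c2@8 c4@12 c3@14, authorship ..1....2...4.3
After op 3 (insert('x')): buffer="tvaxtxdiaxtfkaxdax" (len 18), cursors c1@4 c2@10 c4@15 c3@18, authorship ..11....22...44.33
After op 4 (insert('h')): buffer="tvaxhtxdiaxhtfkaxhdaxh" (len 22), cursors c1@5 c2@12 c4@18 c3@22, authorship ..111....222...444.333
Authorship (.=original, N=cursor N): . . 1 1 1 . . . . 2 2 2 . . . 4 4 4 . 3 3 3
Index 15: author = 4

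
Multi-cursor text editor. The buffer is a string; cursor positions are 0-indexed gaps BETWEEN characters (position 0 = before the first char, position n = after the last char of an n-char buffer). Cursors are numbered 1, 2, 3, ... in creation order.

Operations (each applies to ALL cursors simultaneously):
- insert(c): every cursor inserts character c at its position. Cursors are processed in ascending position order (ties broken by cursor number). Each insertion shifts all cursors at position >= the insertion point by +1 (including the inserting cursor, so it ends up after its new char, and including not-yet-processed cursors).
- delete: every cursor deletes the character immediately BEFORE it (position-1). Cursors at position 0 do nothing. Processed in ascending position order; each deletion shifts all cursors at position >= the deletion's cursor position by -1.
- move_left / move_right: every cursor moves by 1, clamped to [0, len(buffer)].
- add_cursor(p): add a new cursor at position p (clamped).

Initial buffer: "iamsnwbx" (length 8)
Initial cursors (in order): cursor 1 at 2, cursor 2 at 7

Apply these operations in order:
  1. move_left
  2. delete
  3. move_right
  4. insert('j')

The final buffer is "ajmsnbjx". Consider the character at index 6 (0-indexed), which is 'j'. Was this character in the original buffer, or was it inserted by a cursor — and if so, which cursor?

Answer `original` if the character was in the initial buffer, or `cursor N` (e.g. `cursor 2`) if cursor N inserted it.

Answer: cursor 2

Derivation:
After op 1 (move_left): buffer="iamsnwbx" (len 8), cursors c1@1 c2@6, authorship ........
After op 2 (delete): buffer="amsnbx" (len 6), cursors c1@0 c2@4, authorship ......
After op 3 (move_right): buffer="amsnbx" (len 6), cursors c1@1 c2@5, authorship ......
After op 4 (insert('j')): buffer="ajmsnbjx" (len 8), cursors c1@2 c2@7, authorship .1....2.
Authorship (.=original, N=cursor N): . 1 . . . . 2 .
Index 6: author = 2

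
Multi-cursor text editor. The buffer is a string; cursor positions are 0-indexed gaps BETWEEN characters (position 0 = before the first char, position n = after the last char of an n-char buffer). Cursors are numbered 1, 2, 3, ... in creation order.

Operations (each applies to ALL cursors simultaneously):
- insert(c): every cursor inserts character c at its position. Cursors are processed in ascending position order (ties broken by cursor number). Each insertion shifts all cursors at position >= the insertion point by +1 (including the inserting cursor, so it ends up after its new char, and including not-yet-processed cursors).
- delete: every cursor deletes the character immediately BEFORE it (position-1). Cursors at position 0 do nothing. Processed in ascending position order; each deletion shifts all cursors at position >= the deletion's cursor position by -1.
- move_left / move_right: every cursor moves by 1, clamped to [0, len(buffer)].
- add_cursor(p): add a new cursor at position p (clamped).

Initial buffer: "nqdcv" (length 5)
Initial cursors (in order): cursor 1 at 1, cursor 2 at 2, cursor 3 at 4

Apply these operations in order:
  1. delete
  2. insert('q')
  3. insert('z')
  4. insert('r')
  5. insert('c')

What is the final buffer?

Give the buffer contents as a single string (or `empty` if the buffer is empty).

After op 1 (delete): buffer="dv" (len 2), cursors c1@0 c2@0 c3@1, authorship ..
After op 2 (insert('q')): buffer="qqdqv" (len 5), cursors c1@2 c2@2 c3@4, authorship 12.3.
After op 3 (insert('z')): buffer="qqzzdqzv" (len 8), cursors c1@4 c2@4 c3@7, authorship 1212.33.
After op 4 (insert('r')): buffer="qqzzrrdqzrv" (len 11), cursors c1@6 c2@6 c3@10, authorship 121212.333.
After op 5 (insert('c')): buffer="qqzzrrccdqzrcv" (len 14), cursors c1@8 c2@8 c3@13, authorship 12121212.3333.

Answer: qqzzrrccdqzrcv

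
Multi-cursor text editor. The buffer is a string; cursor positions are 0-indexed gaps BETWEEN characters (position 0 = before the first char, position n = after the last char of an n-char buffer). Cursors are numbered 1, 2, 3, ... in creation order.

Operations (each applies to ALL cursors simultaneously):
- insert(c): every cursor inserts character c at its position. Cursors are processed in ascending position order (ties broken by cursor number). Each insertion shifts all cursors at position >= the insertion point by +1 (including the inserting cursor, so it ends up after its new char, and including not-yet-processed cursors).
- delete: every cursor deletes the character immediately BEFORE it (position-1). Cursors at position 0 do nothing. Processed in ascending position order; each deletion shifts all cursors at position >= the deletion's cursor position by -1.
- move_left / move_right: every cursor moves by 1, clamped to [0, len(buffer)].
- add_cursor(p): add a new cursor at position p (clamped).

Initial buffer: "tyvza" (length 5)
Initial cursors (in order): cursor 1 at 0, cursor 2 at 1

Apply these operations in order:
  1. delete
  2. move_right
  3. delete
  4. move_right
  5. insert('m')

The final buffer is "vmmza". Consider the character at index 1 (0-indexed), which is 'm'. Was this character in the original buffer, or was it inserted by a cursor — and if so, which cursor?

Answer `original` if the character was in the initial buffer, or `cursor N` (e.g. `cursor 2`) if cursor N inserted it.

Answer: cursor 1

Derivation:
After op 1 (delete): buffer="yvza" (len 4), cursors c1@0 c2@0, authorship ....
After op 2 (move_right): buffer="yvza" (len 4), cursors c1@1 c2@1, authorship ....
After op 3 (delete): buffer="vza" (len 3), cursors c1@0 c2@0, authorship ...
After op 4 (move_right): buffer="vza" (len 3), cursors c1@1 c2@1, authorship ...
After op 5 (insert('m')): buffer="vmmza" (len 5), cursors c1@3 c2@3, authorship .12..
Authorship (.=original, N=cursor N): . 1 2 . .
Index 1: author = 1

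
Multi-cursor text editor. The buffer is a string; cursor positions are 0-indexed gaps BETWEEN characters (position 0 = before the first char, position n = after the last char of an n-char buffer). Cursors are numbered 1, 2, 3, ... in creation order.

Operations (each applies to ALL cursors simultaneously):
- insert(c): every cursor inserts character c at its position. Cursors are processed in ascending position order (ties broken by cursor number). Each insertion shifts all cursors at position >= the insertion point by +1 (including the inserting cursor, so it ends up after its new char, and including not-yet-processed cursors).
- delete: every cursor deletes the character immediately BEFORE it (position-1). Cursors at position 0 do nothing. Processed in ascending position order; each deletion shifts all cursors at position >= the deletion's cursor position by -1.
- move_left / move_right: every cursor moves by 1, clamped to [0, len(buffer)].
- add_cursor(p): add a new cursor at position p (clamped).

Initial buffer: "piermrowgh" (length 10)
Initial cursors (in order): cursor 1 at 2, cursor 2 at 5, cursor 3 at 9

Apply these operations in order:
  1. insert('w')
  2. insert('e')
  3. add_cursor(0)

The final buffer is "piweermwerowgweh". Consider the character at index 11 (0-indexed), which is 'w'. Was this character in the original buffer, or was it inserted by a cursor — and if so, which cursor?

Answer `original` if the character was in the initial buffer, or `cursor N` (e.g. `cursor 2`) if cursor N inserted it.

Answer: original

Derivation:
After op 1 (insert('w')): buffer="piwermwrowgwh" (len 13), cursors c1@3 c2@7 c3@12, authorship ..1...2....3.
After op 2 (insert('e')): buffer="piweermwerowgweh" (len 16), cursors c1@4 c2@9 c3@15, authorship ..11...22....33.
After op 3 (add_cursor(0)): buffer="piweermwerowgweh" (len 16), cursors c4@0 c1@4 c2@9 c3@15, authorship ..11...22....33.
Authorship (.=original, N=cursor N): . . 1 1 . . . 2 2 . . . . 3 3 .
Index 11: author = original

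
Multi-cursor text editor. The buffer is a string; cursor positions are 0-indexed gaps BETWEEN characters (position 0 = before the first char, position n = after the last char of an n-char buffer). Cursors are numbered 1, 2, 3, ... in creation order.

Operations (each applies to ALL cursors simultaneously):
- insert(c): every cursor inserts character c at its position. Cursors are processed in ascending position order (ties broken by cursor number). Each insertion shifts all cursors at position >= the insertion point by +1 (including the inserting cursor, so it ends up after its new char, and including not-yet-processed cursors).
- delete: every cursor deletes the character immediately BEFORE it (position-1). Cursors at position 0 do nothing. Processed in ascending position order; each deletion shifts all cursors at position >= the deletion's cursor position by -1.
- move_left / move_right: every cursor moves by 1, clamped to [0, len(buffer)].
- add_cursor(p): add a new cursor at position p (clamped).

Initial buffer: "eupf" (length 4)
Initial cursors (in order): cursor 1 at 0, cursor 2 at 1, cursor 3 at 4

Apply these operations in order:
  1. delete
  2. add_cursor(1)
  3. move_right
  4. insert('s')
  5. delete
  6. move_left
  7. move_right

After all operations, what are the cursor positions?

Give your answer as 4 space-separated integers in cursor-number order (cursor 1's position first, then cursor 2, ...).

Answer: 1 1 2 2

Derivation:
After op 1 (delete): buffer="up" (len 2), cursors c1@0 c2@0 c3@2, authorship ..
After op 2 (add_cursor(1)): buffer="up" (len 2), cursors c1@0 c2@0 c4@1 c3@2, authorship ..
After op 3 (move_right): buffer="up" (len 2), cursors c1@1 c2@1 c3@2 c4@2, authorship ..
After op 4 (insert('s')): buffer="usspss" (len 6), cursors c1@3 c2@3 c3@6 c4@6, authorship .12.34
After op 5 (delete): buffer="up" (len 2), cursors c1@1 c2@1 c3@2 c4@2, authorship ..
After op 6 (move_left): buffer="up" (len 2), cursors c1@0 c2@0 c3@1 c4@1, authorship ..
After op 7 (move_right): buffer="up" (len 2), cursors c1@1 c2@1 c3@2 c4@2, authorship ..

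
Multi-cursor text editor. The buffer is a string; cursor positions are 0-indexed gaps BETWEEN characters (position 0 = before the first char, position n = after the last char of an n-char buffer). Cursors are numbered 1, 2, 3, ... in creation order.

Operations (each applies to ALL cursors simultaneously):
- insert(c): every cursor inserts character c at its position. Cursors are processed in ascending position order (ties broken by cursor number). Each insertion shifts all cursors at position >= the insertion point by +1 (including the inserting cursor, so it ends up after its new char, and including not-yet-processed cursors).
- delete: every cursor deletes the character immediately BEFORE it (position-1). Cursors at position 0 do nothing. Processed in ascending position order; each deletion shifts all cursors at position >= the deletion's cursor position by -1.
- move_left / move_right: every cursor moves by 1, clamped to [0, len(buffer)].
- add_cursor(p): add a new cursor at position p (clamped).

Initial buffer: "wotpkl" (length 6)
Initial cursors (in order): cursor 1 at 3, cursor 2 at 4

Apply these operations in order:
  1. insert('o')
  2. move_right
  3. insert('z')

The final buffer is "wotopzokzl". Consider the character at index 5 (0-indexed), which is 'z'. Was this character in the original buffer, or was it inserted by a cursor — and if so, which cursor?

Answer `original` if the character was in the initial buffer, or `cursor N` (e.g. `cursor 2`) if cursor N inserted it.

After op 1 (insert('o')): buffer="wotopokl" (len 8), cursors c1@4 c2@6, authorship ...1.2..
After op 2 (move_right): buffer="wotopokl" (len 8), cursors c1@5 c2@7, authorship ...1.2..
After op 3 (insert('z')): buffer="wotopzokzl" (len 10), cursors c1@6 c2@9, authorship ...1.12.2.
Authorship (.=original, N=cursor N): . . . 1 . 1 2 . 2 .
Index 5: author = 1

Answer: cursor 1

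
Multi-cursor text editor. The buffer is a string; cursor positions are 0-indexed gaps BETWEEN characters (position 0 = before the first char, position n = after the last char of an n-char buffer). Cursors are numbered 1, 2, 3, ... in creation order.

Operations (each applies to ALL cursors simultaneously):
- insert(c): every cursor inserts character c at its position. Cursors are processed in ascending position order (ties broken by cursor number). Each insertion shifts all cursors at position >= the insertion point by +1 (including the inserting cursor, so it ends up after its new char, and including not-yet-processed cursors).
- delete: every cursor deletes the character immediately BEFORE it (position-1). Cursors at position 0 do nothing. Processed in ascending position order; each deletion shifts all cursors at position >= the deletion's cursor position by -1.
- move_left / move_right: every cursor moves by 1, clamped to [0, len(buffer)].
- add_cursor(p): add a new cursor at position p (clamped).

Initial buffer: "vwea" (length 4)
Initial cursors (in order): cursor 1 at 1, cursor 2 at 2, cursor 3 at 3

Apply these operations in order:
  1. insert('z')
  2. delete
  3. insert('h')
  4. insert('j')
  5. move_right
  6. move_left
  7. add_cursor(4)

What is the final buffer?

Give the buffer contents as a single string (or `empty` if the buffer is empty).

After op 1 (insert('z')): buffer="vzwzeza" (len 7), cursors c1@2 c2@4 c3@6, authorship .1.2.3.
After op 2 (delete): buffer="vwea" (len 4), cursors c1@1 c2@2 c3@3, authorship ....
After op 3 (insert('h')): buffer="vhwheha" (len 7), cursors c1@2 c2@4 c3@6, authorship .1.2.3.
After op 4 (insert('j')): buffer="vhjwhjehja" (len 10), cursors c1@3 c2@6 c3@9, authorship .11.22.33.
After op 5 (move_right): buffer="vhjwhjehja" (len 10), cursors c1@4 c2@7 c3@10, authorship .11.22.33.
After op 6 (move_left): buffer="vhjwhjehja" (len 10), cursors c1@3 c2@6 c3@9, authorship .11.22.33.
After op 7 (add_cursor(4)): buffer="vhjwhjehja" (len 10), cursors c1@3 c4@4 c2@6 c3@9, authorship .11.22.33.

Answer: vhjwhjehja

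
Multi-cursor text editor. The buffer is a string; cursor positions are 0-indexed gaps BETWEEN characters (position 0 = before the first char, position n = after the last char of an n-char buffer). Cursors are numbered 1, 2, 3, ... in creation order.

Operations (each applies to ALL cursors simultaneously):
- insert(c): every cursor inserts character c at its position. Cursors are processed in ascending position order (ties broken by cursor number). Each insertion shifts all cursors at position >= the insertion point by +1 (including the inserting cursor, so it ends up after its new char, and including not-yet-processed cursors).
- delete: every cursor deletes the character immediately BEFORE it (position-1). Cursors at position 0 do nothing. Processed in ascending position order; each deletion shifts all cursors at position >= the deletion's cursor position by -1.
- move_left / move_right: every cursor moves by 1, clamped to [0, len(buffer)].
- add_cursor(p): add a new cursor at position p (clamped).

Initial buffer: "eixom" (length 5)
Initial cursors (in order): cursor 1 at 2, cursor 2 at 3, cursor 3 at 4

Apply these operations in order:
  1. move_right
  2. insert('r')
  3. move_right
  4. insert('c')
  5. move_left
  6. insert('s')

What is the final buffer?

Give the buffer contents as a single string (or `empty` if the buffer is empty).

After op 1 (move_right): buffer="eixom" (len 5), cursors c1@3 c2@4 c3@5, authorship .....
After op 2 (insert('r')): buffer="eixrormr" (len 8), cursors c1@4 c2@6 c3@8, authorship ...1.2.3
After op 3 (move_right): buffer="eixrormr" (len 8), cursors c1@5 c2@7 c3@8, authorship ...1.2.3
After op 4 (insert('c')): buffer="eixrocrmcrc" (len 11), cursors c1@6 c2@9 c3@11, authorship ...1.12.233
After op 5 (move_left): buffer="eixrocrmcrc" (len 11), cursors c1@5 c2@8 c3@10, authorship ...1.12.233
After op 6 (insert('s')): buffer="eixroscrmscrsc" (len 14), cursors c1@6 c2@10 c3@13, authorship ...1.112.22333

Answer: eixroscrmscrsc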